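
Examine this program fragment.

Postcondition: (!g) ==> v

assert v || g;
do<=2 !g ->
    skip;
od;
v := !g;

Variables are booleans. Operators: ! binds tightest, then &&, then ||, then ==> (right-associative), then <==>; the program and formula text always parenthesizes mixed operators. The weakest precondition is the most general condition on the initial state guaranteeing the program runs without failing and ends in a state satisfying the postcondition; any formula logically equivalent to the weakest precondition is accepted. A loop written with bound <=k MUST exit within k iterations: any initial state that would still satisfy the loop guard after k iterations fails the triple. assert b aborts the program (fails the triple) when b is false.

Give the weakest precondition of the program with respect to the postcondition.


Working backward. After the program, (!g) ==> v must hold.
Before v := !g: true
Before the loop (bound <=2), unroll the exhaustion recursion (WP_0 = exit-now case; WP_j = one more guarded iteration, up to j = 2):
  WP_0: g
  WP_1: (!g) ==> g
  WP_2: (!g) ==> ((!g) ==> g)
So before the loop: (!g) ==> ((!g) ==> g)
Before assert v || g: (v || g) && ((!g) ==> ((!g) ==> g))
Answer: WP = (v || g) && ((!g) ==> ((!g) ==> g))


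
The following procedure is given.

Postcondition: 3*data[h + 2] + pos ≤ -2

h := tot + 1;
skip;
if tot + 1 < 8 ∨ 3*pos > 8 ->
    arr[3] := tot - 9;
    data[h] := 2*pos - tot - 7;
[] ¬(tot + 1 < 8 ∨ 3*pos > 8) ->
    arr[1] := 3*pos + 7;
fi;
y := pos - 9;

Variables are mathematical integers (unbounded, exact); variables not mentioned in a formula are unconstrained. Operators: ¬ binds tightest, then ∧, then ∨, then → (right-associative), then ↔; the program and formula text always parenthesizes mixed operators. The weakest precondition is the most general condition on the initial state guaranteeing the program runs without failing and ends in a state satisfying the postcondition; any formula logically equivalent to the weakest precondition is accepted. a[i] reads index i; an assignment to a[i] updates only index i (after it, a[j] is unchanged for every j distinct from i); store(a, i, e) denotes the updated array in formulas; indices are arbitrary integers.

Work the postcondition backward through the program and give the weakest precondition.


Working backward. After the program, 3*data[h + 2] + pos ≤ -2 must hold.
Before y := pos - 9: 3*data[h + 2] + pos ≤ -2
Then branch requires 3*store(data, h, 2*pos - tot - 7)[h + 2] + pos ≤ -2; else branch requires 3*data[h + 2] + pos ≤ -2.
Before the if: ((tot < 7 ∨ 3*pos > 8) → 3*store(data, h, 2*pos - tot - 7)[h + 2] + pos ≤ -2) ∧ ((¬(tot < 7 ∨ 3*pos > 8)) → 3*data[h + 2] + pos ≤ -2)
Before skip: ((tot < 7 ∨ 3*pos > 8) → 3*store(data, h, 2*pos - tot - 7)[h + 2] + pos ≤ -2) ∧ ((¬(tot < 7 ∨ 3*pos > 8)) → 3*data[h + 2] + pos ≤ -2)
Before h := tot + 1: ((tot < 7 ∨ 3*pos > 8) → 3*store(data, tot + 1, 2*pos - tot - 7)[tot + 3] + pos ≤ -2) ∧ ((¬(tot < 7 ∨ 3*pos > 8)) → 3*data[tot + 3] + pos ≤ -2)
Answer: WP = ((tot < 7 ∨ 3*pos > 8) → 3*store(data, tot + 1, 2*pos - tot - 7)[tot + 3] + pos ≤ -2) ∧ ((¬(tot < 7 ∨ 3*pos > 8)) → 3*data[tot + 3] + pos ≤ -2)


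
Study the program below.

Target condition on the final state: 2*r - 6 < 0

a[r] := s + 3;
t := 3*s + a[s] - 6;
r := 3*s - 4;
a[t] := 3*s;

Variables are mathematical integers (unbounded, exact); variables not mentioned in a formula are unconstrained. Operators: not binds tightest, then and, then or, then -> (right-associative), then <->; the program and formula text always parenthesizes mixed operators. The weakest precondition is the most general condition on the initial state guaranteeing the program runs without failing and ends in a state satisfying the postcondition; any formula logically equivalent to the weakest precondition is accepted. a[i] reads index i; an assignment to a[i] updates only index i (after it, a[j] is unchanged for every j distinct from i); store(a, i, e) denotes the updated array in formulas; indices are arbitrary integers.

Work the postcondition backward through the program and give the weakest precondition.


Working backward. After the program, the postcondition 2*r - 6 < 0 must hold; in canonical form it is 2*r < 6.
Before a[t] := 3*s: 2*r < 6
Before r := 3*s - 4: 6*s < 14
Before t := 3*s + a[s] - 6: 6*s < 14
Before a[r] := s + 3: 6*s < 14
Answer: WP = 6*s < 14


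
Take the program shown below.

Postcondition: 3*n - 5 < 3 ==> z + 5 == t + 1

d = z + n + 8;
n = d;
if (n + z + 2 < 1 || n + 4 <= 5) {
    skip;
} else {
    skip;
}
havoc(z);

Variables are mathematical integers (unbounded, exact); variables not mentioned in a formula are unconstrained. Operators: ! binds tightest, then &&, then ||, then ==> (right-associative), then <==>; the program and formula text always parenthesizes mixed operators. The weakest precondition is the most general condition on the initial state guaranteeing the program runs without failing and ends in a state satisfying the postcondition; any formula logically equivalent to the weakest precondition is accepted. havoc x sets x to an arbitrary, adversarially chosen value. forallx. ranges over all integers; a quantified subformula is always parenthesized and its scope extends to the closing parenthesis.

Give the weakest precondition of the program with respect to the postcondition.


Working backward. After the program, the postcondition 3*n - 5 < 3 ==> z + 5 == t + 1 must hold; in canonical form it is 3*n < 8 ==> z == t - 4.
Before havoc z: forall z_1. (3*n < 8 ==> z_1 == t - 4)
Then branch requires forall z_1. (3*n < 8 ==> z_1 == t - 4); else branch requires forall z_1. (3*n < 8 ==> z_1 == t - 4).
Before the if: ((n + z < -1 || n <= 1) ==> (forall z_1. (3*n < 8 ==> z_1 == t - 4))) && ((!(n + z < -1 || n <= 1)) ==> (forall z_1. (3*n < 8 ==> z_1 == t - 4)))
Before n := d: ((d + z < -1 || d <= 1) ==> (forall z_1. (3*d < 8 ==> z_1 == t - 4))) && ((!(d + z < -1 || d <= 1)) ==> (forall z_1. (3*d < 8 ==> z_1 == t - 4)))
Before d := z + n + 8: ((n + 2*z < -9 || n + z <= -7) ==> (forall z_1. (3*n + 3*z < -16 ==> z_1 == t - 4))) && ((!(n + 2*z < -9 || n + z <= -7)) ==> (forall z_1. (3*n + 3*z < -16 ==> z_1 == t - 4)))
Answer: WP = ((n + 2*z < -9 || n + z <= -7) ==> (forall z_1. (3*n + 3*z < -16 ==> z_1 == t - 4))) && ((!(n + 2*z < -9 || n + z <= -7)) ==> (forall z_1. (3*n + 3*z < -16 ==> z_1 == t - 4)))


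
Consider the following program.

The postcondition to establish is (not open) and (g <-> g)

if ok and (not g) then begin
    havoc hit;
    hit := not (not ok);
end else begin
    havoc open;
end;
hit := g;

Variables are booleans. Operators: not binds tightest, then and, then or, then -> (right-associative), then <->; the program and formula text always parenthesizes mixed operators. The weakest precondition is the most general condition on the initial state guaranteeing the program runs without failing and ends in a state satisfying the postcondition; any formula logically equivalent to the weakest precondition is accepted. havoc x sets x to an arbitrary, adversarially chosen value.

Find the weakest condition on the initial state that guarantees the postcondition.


Working backward. After the program, the postcondition (not open) and (g <-> g) must hold; in canonical form it is not open.
Before hit := g: not open
Then branch requires not open; else branch requires false.
Before the if: ((ok and (not g)) -> (not open)) and ok and (not g)
Answer: WP = ((ok and (not g)) -> (not open)) and ok and (not g)


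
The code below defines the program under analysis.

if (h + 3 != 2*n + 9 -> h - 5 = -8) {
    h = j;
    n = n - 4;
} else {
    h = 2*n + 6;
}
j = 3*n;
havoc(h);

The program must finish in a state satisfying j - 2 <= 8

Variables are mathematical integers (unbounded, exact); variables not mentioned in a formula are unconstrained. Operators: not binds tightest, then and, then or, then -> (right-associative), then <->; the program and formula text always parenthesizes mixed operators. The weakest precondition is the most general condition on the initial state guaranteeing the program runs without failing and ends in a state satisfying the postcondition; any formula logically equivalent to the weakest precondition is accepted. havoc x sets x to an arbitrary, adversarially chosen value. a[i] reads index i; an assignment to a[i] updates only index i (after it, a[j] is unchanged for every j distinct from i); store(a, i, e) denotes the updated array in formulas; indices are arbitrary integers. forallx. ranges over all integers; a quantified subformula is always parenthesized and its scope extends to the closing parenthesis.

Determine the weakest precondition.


Working backward. After the program, the postcondition j - 2 <= 8 must hold; in canonical form it is j <= 10.
Before havoc h: j <= 10
Before j := 3*n: 3*n <= 10
Then branch requires 3*n <= 22; else branch requires 3*n <= 10.
Before the if: ((h != 2*n + 6 -> h = -3) -> 3*n <= 22) and ((not (h != 2*n + 6 -> h = -3)) -> 3*n <= 10)
Answer: WP = ((h != 2*n + 6 -> h = -3) -> 3*n <= 22) and ((not (h != 2*n + 6 -> h = -3)) -> 3*n <= 10)


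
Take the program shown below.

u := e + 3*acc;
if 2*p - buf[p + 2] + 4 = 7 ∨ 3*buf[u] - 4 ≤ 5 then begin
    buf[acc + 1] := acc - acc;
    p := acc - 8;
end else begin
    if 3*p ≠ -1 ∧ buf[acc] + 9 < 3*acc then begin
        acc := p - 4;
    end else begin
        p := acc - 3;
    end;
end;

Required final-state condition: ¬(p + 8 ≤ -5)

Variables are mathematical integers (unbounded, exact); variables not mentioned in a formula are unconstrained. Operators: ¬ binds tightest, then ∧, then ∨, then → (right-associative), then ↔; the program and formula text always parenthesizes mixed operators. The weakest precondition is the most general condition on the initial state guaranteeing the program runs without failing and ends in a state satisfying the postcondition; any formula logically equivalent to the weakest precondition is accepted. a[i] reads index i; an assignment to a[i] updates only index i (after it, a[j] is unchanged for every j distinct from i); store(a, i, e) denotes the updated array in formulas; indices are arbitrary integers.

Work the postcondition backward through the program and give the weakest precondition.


Working backward. After the program, the postcondition ¬(p + 8 ≤ -5) must hold; in canonical form it is ¬(p ≤ -13).
Then branch requires ¬(acc ≤ -5); else branch requires ((3*p ≠ -1 ∧ buf[acc] < 3*acc - 9) → (¬(p ≤ -13))) ∧ ((¬(3*p ≠ -1 ∧ buf[acc] < 3*acc - 9)) → (¬(acc ≤ -10))).
Before the if: ((2*p = buf[p + 2] + 3 ∨ 3*buf[u] ≤ 9) → (¬(acc ≤ -5))) ∧ ((¬(2*p = buf[p + 2] + 3 ∨ 3*buf[u] ≤ 9)) → (((3*p ≠ -1 ∧ buf[acc] < 3*acc - 9) → (¬(p ≤ -13))) ∧ ((¬(3*p ≠ -1 ∧ buf[acc] < 3*acc - 9)) → (¬(acc ≤ -10)))))
Before u := e + 3*acc: ((2*p = buf[p + 2] + 3 ∨ 3*buf[3*acc + e] ≤ 9) → (¬(acc ≤ -5))) ∧ ((¬(2*p = buf[p + 2] + 3 ∨ 3*buf[3*acc + e] ≤ 9)) → (((3*p ≠ -1 ∧ buf[acc] < 3*acc - 9) → (¬(p ≤ -13))) ∧ ((¬(3*p ≠ -1 ∧ buf[acc] < 3*acc - 9)) → (¬(acc ≤ -10)))))
Answer: WP = ((2*p = buf[p + 2] + 3 ∨ 3*buf[3*acc + e] ≤ 9) → (¬(acc ≤ -5))) ∧ ((¬(2*p = buf[p + 2] + 3 ∨ 3*buf[3*acc + e] ≤ 9)) → (((3*p ≠ -1 ∧ buf[acc] < 3*acc - 9) → (¬(p ≤ -13))) ∧ ((¬(3*p ≠ -1 ∧ buf[acc] < 3*acc - 9)) → (¬(acc ≤ -10)))))


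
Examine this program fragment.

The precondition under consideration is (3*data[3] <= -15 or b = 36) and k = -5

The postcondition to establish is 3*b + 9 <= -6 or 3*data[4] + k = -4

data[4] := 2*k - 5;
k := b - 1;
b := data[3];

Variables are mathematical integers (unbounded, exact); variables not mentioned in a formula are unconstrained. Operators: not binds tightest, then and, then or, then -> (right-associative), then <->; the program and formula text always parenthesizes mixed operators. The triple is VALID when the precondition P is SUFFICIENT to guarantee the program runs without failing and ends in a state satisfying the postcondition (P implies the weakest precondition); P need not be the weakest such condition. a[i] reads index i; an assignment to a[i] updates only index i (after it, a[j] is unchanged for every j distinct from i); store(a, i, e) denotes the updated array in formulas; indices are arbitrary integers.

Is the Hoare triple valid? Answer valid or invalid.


Working backward. After the program, the postcondition 3*b + 9 <= -6 or 3*data[4] + k = -4 must hold; in canonical form it is 3*b <= -15 or 3*data[4] + k = -4.
Before b := data[3]: 3*data[3] <= -15 or 3*data[4] + k = -4
Before k := b - 1: 3*data[3] <= -15 or 3*data[4] + b = -3
Before data[4] := 2*k - 5: 3*data[3] <= -15 or b + 6*k = 12
The weakest precondition is 3*data[3] <= -15 or b + 6*k = 12.
Check whether (3*data[3] <= -15 or b = 36) and k = -5 implies it.
Countermodel: at the initial state b = 36, data = {[3] = -4, elsewhere -4}, k = -5, the precondition holds but the weakest precondition fails.
Answer: invalid


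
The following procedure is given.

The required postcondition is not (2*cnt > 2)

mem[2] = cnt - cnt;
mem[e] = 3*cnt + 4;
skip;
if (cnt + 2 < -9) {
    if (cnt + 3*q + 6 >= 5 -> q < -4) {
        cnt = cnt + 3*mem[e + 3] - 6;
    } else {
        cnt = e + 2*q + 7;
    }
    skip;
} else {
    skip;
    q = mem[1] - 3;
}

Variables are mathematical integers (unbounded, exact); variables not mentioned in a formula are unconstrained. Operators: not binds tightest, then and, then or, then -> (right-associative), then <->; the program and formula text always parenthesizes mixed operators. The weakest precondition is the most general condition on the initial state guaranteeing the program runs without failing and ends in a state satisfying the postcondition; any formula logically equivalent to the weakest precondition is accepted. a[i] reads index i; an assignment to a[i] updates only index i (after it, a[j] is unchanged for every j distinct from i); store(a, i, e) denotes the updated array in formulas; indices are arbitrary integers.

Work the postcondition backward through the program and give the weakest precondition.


Working backward. After the program, not (2*cnt > 2) must hold.
Then branch requires ((cnt + 3*q >= -1 -> q < -4) -> (not (6*mem[e + 3] + 2*cnt > 14))) and ((not (cnt + 3*q >= -1 -> q < -4)) -> (not (2*e + 4*q > -12))); else branch requires not (2*cnt > 2).
Before the if: (cnt < -11 -> (((cnt + 3*q >= -1 -> q < -4) -> (not (6*mem[e + 3] + 2*cnt > 14))) and ((not (cnt + 3*q >= -1 -> q < -4)) -> (not (2*e + 4*q > -12))))) and ((not (cnt < -11)) -> (not (2*cnt > 2)))
Before skip: (cnt < -11 -> (((cnt + 3*q >= -1 -> q < -4) -> (not (6*mem[e + 3] + 2*cnt > 14))) and ((not (cnt + 3*q >= -1 -> q < -4)) -> (not (2*e + 4*q > -12))))) and ((not (cnt < -11)) -> (not (2*cnt > 2)))
Before mem[e] := 3*cnt + 4: (cnt < -11 -> (((cnt + 3*q >= -1 -> q < -4) -> (not (6*store(mem, e, 3*cnt + 4)[e + 3] + 2*cnt > 14))) and ((not (cnt + 3*q >= -1 -> q < -4)) -> (not (2*e + 4*q > -12))))) and ((not (cnt < -11)) -> (not (2*cnt > 2)))
Before mem[2] := cnt - cnt: (cnt < -11 -> (((cnt + 3*q >= -1 -> q < -4) -> (not (6*store(store(mem, 2, 0), e, 3*cnt + 4)[e + 3] + 2*cnt > 14))) and ((not (cnt + 3*q >= -1 -> q < -4)) -> (not (2*e + 4*q > -12))))) and ((not (cnt < -11)) -> (not (2*cnt > 2)))
Answer: WP = (cnt < -11 -> (((cnt + 3*q >= -1 -> q < -4) -> (not (6*store(store(mem, 2, 0), e, 3*cnt + 4)[e + 3] + 2*cnt > 14))) and ((not (cnt + 3*q >= -1 -> q < -4)) -> (not (2*e + 4*q > -12))))) and ((not (cnt < -11)) -> (not (2*cnt > 2)))


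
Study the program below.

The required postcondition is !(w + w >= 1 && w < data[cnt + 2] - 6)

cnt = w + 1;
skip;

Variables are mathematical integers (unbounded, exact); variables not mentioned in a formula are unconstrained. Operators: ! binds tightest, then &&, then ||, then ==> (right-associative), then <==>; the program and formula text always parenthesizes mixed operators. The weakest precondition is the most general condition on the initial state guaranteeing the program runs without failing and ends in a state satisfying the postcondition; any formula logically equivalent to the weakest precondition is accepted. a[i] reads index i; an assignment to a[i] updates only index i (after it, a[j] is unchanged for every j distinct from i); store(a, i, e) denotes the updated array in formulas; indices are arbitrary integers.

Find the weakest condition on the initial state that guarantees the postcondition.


Working backward. After the program, the postcondition !(w + w >= 1 && w < data[cnt + 2] - 6) must hold; in canonical form it is !(2*w >= 1 && w < data[cnt + 2] - 6).
Before skip: !(2*w >= 1 && w < data[cnt + 2] - 6)
Before cnt := w + 1: !(2*w >= 1 && w < data[w + 3] - 6)
Answer: WP = !(2*w >= 1 && w < data[w + 3] - 6)


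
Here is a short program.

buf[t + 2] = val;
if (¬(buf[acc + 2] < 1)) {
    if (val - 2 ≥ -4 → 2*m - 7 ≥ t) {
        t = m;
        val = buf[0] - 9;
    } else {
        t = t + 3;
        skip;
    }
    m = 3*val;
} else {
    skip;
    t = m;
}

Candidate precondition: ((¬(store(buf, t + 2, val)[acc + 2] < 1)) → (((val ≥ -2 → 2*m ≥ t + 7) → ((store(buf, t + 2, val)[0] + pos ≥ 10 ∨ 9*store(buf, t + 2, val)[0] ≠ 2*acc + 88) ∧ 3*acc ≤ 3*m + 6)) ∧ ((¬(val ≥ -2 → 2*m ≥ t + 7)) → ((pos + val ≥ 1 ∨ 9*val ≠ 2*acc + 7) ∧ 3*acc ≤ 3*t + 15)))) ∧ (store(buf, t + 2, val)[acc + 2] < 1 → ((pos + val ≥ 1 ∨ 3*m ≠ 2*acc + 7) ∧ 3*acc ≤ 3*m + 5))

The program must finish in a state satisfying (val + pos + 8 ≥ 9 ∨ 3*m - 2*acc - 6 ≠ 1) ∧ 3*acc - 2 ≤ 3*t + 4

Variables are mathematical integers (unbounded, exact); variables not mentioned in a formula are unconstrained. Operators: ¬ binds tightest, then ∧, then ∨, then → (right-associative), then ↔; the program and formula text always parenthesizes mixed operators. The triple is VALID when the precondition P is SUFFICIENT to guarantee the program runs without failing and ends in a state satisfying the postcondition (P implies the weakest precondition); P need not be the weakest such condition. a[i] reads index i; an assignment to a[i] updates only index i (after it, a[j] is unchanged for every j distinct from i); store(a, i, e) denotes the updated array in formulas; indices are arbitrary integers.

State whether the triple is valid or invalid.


Working backward. After the program, the postcondition (val + pos + 8 ≥ 9 ∨ 3*m - 2*acc - 6 ≠ 1) ∧ 3*acc - 2 ≤ 3*t + 4 must hold; in canonical form it is (pos + val ≥ 1 ∨ 3*m ≠ 2*acc + 7) ∧ 3*acc ≤ 3*t + 6.
Then branch requires ((val ≥ -2 → 2*m ≥ t + 7) → ((buf[0] + pos ≥ 10 ∨ 9*buf[0] ≠ 2*acc + 88) ∧ 3*acc ≤ 3*m + 6)) ∧ ((¬(val ≥ -2 → 2*m ≥ t + 7)) → ((pos + val ≥ 1 ∨ 9*val ≠ 2*acc + 7) ∧ 3*acc ≤ 3*t + 15)); else branch requires (pos + val ≥ 1 ∨ 3*m ≠ 2*acc + 7) ∧ 3*acc ≤ 3*m + 6.
Before the if: ((¬(buf[acc + 2] < 1)) → (((val ≥ -2 → 2*m ≥ t + 7) → ((buf[0] + pos ≥ 10 ∨ 9*buf[0] ≠ 2*acc + 88) ∧ 3*acc ≤ 3*m + 6)) ∧ ((¬(val ≥ -2 → 2*m ≥ t + 7)) → ((pos + val ≥ 1 ∨ 9*val ≠ 2*acc + 7) ∧ 3*acc ≤ 3*t + 15)))) ∧ (buf[acc + 2] < 1 → ((pos + val ≥ 1 ∨ 3*m ≠ 2*acc + 7) ∧ 3*acc ≤ 3*m + 6))
Before buf[t + 2] := val: ((¬(store(buf, t + 2, val)[acc + 2] < 1)) → (((val ≥ -2 → 2*m ≥ t + 7) → ((store(buf, t + 2, val)[0] + pos ≥ 10 ∨ 9*store(buf, t + 2, val)[0] ≠ 2*acc + 88) ∧ 3*acc ≤ 3*m + 6)) ∧ ((¬(val ≥ -2 → 2*m ≥ t + 7)) → ((pos + val ≥ 1 ∨ 9*val ≠ 2*acc + 7) ∧ 3*acc ≤ 3*t + 15)))) ∧ (store(buf, t + 2, val)[acc + 2] < 1 → ((pos + val ≥ 1 ∨ 3*m ≠ 2*acc + 7) ∧ 3*acc ≤ 3*m + 6))
The weakest precondition is ((¬(store(buf, t + 2, val)[acc + 2] < 1)) → (((val ≥ -2 → 2*m ≥ t + 7) → ((store(buf, t + 2, val)[0] + pos ≥ 10 ∨ 9*store(buf, t + 2, val)[0] ≠ 2*acc + 88) ∧ 3*acc ≤ 3*m + 6)) ∧ ((¬(val ≥ -2 → 2*m ≥ t + 7)) → ((pos + val ≥ 1 ∨ 9*val ≠ 2*acc + 7) ∧ 3*acc ≤ 3*t + 15)))) ∧ (store(buf, t + 2, val)[acc + 2] < 1 → ((pos + val ≥ 1 ∨ 3*m ≠ 2*acc + 7) ∧ 3*acc ≤ 3*m + 6)).
Check whether ((¬(store(buf, t + 2, val)[acc + 2] < 1)) → (((val ≥ -2 → 2*m ≥ t + 7) → ((store(buf, t + 2, val)[0] + pos ≥ 10 ∨ 9*store(buf, t + 2, val)[0] ≠ 2*acc + 88) ∧ 3*acc ≤ 3*m + 6)) ∧ ((¬(val ≥ -2 → 2*m ≥ t + 7)) → ((pos + val ≥ 1 ∨ 9*val ≠ 2*acc + 7) ∧ 3*acc ≤ 3*t + 15)))) ∧ (store(buf, t + 2, val)[acc + 2] < 1 → ((pos + val ≥ 1 ∨ 3*m ≠ 2*acc + 7) ∧ 3*acc ≤ 3*m + 5)) implies it.
Every state satisfying the precondition satisfies the weakest precondition: the implication holds.
Answer: valid


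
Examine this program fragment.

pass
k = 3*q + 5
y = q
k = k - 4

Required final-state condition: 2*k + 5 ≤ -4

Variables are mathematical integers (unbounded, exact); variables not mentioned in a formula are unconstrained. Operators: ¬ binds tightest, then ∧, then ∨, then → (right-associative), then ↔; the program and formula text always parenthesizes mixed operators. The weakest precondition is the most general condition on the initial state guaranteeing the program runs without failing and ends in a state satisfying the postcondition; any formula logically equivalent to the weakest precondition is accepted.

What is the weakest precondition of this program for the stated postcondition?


Working backward. After the program, the postcondition 2*k + 5 ≤ -4 must hold; in canonical form it is 2*k ≤ -9.
Before k := k - 4: 2*k ≤ -1
Before y := q: 2*k ≤ -1
Before k := 3*q + 5: 6*q ≤ -11
Before skip: 6*q ≤ -11
Answer: WP = 6*q ≤ -11


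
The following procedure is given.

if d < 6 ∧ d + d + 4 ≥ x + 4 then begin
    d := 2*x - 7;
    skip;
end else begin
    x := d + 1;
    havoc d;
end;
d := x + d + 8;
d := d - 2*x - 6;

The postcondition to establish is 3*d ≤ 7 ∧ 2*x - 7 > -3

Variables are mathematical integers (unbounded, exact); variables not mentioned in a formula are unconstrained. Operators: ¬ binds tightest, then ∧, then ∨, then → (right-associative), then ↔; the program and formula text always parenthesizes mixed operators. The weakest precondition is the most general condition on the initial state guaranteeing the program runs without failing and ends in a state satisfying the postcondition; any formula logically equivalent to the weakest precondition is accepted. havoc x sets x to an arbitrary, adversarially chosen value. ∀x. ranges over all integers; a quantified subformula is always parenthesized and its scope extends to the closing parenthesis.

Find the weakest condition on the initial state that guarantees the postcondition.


Working backward. After the program, the postcondition 3*d ≤ 7 ∧ 2*x - 7 > -3 must hold; in canonical form it is 3*d ≤ 7 ∧ 2*x > 4.
Before d := d - 2*x - 6: 3*d ≤ 6*x + 25 ∧ 2*x > 4
Before d := x + d + 8: 3*d ≤ 3*x + 1 ∧ 2*x > 4
Then branch requires 3*x ≤ 22 ∧ 2*x > 4; else branch requires ∀d_1. (3*d_1 ≤ 3*d + 4 ∧ 2*d > 2).
Before the if: ((d < 6 ∧ 2*d ≥ x) → (3*x ≤ 22 ∧ 2*x > 4)) ∧ ((¬(d < 6 ∧ 2*d ≥ x)) → (∀d_1. (3*d_1 ≤ 3*d + 4 ∧ 2*d > 2)))
Answer: WP = ((d < 6 ∧ 2*d ≥ x) → (3*x ≤ 22 ∧ 2*x > 4)) ∧ ((¬(d < 6 ∧ 2*d ≥ x)) → (∀d_1. (3*d_1 ≤ 3*d + 4 ∧ 2*d > 2)))


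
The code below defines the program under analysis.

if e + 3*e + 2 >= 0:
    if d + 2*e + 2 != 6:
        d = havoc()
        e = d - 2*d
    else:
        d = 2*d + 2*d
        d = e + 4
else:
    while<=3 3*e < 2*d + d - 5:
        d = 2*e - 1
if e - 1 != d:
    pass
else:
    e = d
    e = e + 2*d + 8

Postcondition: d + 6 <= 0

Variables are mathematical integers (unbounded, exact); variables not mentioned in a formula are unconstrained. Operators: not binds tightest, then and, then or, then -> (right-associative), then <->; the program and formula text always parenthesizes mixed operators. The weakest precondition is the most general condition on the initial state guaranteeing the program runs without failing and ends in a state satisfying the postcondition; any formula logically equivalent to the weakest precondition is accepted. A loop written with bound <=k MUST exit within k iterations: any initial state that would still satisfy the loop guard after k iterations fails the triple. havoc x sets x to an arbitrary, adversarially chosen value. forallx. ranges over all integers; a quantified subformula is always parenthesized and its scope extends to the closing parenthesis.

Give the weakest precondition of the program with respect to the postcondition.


Working backward. After the program, the postcondition d + 6 <= 0 must hold; in canonical form it is d <= -6.
Then branch requires d <= -6; else branch requires d <= -6.
Before the if: (e != d + 1 -> d <= -6) and ((not (e != d + 1)) -> d <= -6)
Then branch requires (d + 2*e != 4 -> (forall d_1. ((2*d_1 != -1 -> d_1 <= -6) and ((not (2*d_1 != -1)) -> d_1 <= -6)))) and ((not (d + 2*e != 4)) -> e <= -10); else branch requires (3*e < 3*d - 5 -> ((3*e > 8 -> ((3*e > 8 -> ((not (3*e > 8)) and (e != 0 -> 2*e <= -5) and ((not (e != 0)) -> 2*e <= -5))) and ((not (3*e > 8)) -> ((e != 0 -> 2*e <= -5) and ((not (e != 0)) -> 2*e <= -5))))) and ((not (3*e > 8)) -> ((e != 0 -> 2*e <= -5) and ((not (e != 0)) -> 2*e <= -5))))) and ((not (3*e < 3*d - 5)) -> ((e != d + 1 -> d <= -6) and ((not (e != d + 1)) -> d <= -6))).
Before the if: (4*e >= -2 -> ((d + 2*e != 4 -> (forall d_1. ((2*d_1 != -1 -> d_1 <= -6) and ((not (2*d_1 != -1)) -> d_1 <= -6)))) and ((not (d + 2*e != 4)) -> e <= -10))) and ((not (4*e >= -2)) -> ((3*e < 3*d - 5 -> ((3*e > 8 -> ((3*e > 8 -> ((not (3*e > 8)) and (e != 0 -> 2*e <= -5) and ((not (e != 0)) -> 2*e <= -5))) and ((not (3*e > 8)) -> ((e != 0 -> 2*e <= -5) and ((not (e != 0)) -> 2*e <= -5))))) and ((not (3*e > 8)) -> ((e != 0 -> 2*e <= -5) and ((not (e != 0)) -> 2*e <= -5))))) and ((not (3*e < 3*d - 5)) -> ((e != d + 1 -> d <= -6) and ((not (e != d + 1)) -> d <= -6)))))
Answer: WP = (4*e >= -2 -> ((d + 2*e != 4 -> (forall d_1. ((2*d_1 != -1 -> d_1 <= -6) and ((not (2*d_1 != -1)) -> d_1 <= -6)))) and ((not (d + 2*e != 4)) -> e <= -10))) and ((not (4*e >= -2)) -> ((3*e < 3*d - 5 -> ((3*e > 8 -> ((3*e > 8 -> ((not (3*e > 8)) and (e != 0 -> 2*e <= -5) and ((not (e != 0)) -> 2*e <= -5))) and ((not (3*e > 8)) -> ((e != 0 -> 2*e <= -5) and ((not (e != 0)) -> 2*e <= -5))))) and ((not (3*e > 8)) -> ((e != 0 -> 2*e <= -5) and ((not (e != 0)) -> 2*e <= -5))))) and ((not (3*e < 3*d - 5)) -> ((e != d + 1 -> d <= -6) and ((not (e != d + 1)) -> d <= -6)))))


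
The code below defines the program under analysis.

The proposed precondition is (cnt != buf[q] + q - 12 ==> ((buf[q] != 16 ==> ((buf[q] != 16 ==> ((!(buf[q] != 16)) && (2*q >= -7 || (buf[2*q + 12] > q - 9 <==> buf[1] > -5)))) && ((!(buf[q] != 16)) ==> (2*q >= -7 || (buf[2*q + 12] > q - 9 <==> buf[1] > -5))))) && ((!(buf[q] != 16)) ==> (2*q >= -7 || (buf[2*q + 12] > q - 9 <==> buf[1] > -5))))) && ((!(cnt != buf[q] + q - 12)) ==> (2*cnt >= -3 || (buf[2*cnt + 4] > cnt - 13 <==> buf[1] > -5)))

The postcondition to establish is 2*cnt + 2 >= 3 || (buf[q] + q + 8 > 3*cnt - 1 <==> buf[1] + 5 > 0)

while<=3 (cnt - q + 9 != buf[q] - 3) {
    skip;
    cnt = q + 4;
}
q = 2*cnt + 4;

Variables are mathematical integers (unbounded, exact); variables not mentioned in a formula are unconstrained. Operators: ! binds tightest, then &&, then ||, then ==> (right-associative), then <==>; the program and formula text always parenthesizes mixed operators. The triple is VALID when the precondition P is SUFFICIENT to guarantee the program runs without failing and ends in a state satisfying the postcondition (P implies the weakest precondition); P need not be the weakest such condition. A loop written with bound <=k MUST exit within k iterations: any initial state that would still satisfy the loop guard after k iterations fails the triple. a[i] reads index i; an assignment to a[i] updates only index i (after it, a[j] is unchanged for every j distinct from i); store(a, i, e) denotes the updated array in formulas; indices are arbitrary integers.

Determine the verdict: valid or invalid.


Working backward. After the program, the postcondition 2*cnt + 2 >= 3 || (buf[q] + q + 8 > 3*cnt - 1 <==> buf[1] + 5 > 0) must hold; in canonical form it is 2*cnt >= 1 || (buf[q] + q > 3*cnt - 9 <==> buf[1] > -5).
Before q := 2*cnt + 4: 2*cnt >= 1 || (buf[2*cnt + 4] > cnt - 13 <==> buf[1] > -5)
Before the loop (bound <=3), unroll the exhaustion recursion (WP_0 = exit-now case; WP_j = one more guarded iteration, up to j = 3):
  WP_0: (!(cnt != buf[q] + q - 12)) && (2*cnt >= 1 || (buf[2*cnt + 4] > cnt - 13 <==> buf[1] > -5))
  WP_1: (cnt != buf[q] + q - 12 ==> ((!(buf[q] != 16)) && (2*q >= -7 || (buf[2*q + 12] > q - 9 <==> buf[1] > -5)))) && ((!(cnt != buf[q] + q - 12)) ==> (2*cnt >= 1 || (buf[2*cnt + 4] > cnt - 13 <==> buf[1] > -5)))
  WP_2: (cnt != buf[q] + q - 12 ==> ((buf[q] != 16 ==> ((!(buf[q] != 16)) && (2*q >= -7 || (buf[2*q + 12] > q - 9 <==> buf[1] > -5)))) && ((!(buf[q] != 16)) ==> (2*q >= -7 || (buf[2*q + 12] > q - 9 <==> buf[1] > -5))))) && ((!(cnt != buf[q] + q - 12)) ==> (2*cnt >= 1 || (buf[2*cnt + 4] > cnt - 13 <==> buf[1] > -5)))
  WP_3: (cnt != buf[q] + q - 12 ==> ((buf[q] != 16 ==> ((buf[q] != 16 ==> ((!(buf[q] != 16)) && (2*q >= -7 || (buf[2*q + 12] > q - 9 <==> buf[1] > -5)))) && ((!(buf[q] != 16)) ==> (2*q >= -7 || (buf[2*q + 12] > q - 9 <==> buf[1] > -5))))) && ((!(buf[q] != 16)) ==> (2*q >= -7 || (buf[2*q + 12] > q - 9 <==> buf[1] > -5))))) && ((!(cnt != buf[q] + q - 12)) ==> (2*cnt >= 1 || (buf[2*cnt + 4] > cnt - 13 <==> buf[1] > -5)))
So before the loop: (cnt != buf[q] + q - 12 ==> ((buf[q] != 16 ==> ((buf[q] != 16 ==> ((!(buf[q] != 16)) && (2*q >= -7 || (buf[2*q + 12] > q - 9 <==> buf[1] > -5)))) && ((!(buf[q] != 16)) ==> (2*q >= -7 || (buf[2*q + 12] > q - 9 <==> buf[1] > -5))))) && ((!(buf[q] != 16)) ==> (2*q >= -7 || (buf[2*q + 12] > q - 9 <==> buf[1] > -5))))) && ((!(cnt != buf[q] + q - 12)) ==> (2*cnt >= 1 || (buf[2*cnt + 4] > cnt - 13 <==> buf[1] > -5)))
The weakest precondition is (cnt != buf[q] + q - 12 ==> ((buf[q] != 16 ==> ((buf[q] != 16 ==> ((!(buf[q] != 16)) && (2*q >= -7 || (buf[2*q + 12] > q - 9 <==> buf[1] > -5)))) && ((!(buf[q] != 16)) ==> (2*q >= -7 || (buf[2*q + 12] > q - 9 <==> buf[1] > -5))))) && ((!(buf[q] != 16)) ==> (2*q >= -7 || (buf[2*q + 12] > q - 9 <==> buf[1] > -5))))) && ((!(cnt != buf[q] + q - 12)) ==> (2*cnt >= 1 || (buf[2*cnt + 4] > cnt - 13 <==> buf[1] > -5))).
Check whether (cnt != buf[q] + q - 12 ==> ((buf[q] != 16 ==> ((buf[q] != 16 ==> ((!(buf[q] != 16)) && (2*q >= -7 || (buf[2*q + 12] > q - 9 <==> buf[1] > -5)))) && ((!(buf[q] != 16)) ==> (2*q >= -7 || (buf[2*q + 12] > q - 9 <==> buf[1] > -5))))) && ((!(buf[q] != 16)) ==> (2*q >= -7 || (buf[2*q + 12] > q - 9 <==> buf[1] > -5))))) && ((!(cnt != buf[q] + q - 12)) ==> (2*cnt >= -3 || (buf[2*cnt + 4] > cnt - 13 <==> buf[1] > -5))) implies it.
Countermodel: at the initial state buf = {[1] = 7040, [2] = -14, [11] = 0, [34] = 0, elsewhere 0}, cnt = -1, q = 11, the precondition holds but the weakest precondition fails.
Answer: invalid


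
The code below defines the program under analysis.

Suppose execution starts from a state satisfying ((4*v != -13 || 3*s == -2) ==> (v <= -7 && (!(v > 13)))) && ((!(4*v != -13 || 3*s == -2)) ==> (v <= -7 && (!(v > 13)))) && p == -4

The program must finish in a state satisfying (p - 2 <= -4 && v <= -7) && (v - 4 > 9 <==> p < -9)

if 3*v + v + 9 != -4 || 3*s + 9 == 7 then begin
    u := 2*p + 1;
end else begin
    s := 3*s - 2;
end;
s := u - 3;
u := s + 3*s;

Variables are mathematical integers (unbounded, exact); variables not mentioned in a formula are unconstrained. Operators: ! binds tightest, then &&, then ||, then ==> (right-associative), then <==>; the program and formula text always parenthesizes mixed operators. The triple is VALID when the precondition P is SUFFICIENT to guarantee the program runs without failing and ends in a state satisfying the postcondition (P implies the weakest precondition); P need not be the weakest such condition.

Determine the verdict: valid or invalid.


Working backward. After the program, the postcondition (p - 2 <= -4 && v <= -7) && (v - 4 > 9 <==> p < -9) must hold; in canonical form it is p <= -2 && v <= -7 && (v > 13 <==> p < -9).
Before u := s + 3*s: p <= -2 && v <= -7 && (v > 13 <==> p < -9)
Before s := u - 3: p <= -2 && v <= -7 && (v > 13 <==> p < -9)
Then branch requires p <= -2 && v <= -7 && (v > 13 <==> p < -9); else branch requires p <= -2 && v <= -7 && (v > 13 <==> p < -9).
Before the if: ((4*v != -13 || 3*s == -2) ==> (p <= -2 && v <= -7 && (v > 13 <==> p < -9))) && ((!(4*v != -13 || 3*s == -2)) ==> (p <= -2 && v <= -7 && (v > 13 <==> p < -9)))
The weakest precondition is ((4*v != -13 || 3*s == -2) ==> (p <= -2 && v <= -7 && (v > 13 <==> p < -9))) && ((!(4*v != -13 || 3*s == -2)) ==> (p <= -2 && v <= -7 && (v > 13 <==> p < -9))).
Check whether ((4*v != -13 || 3*s == -2) ==> (v <= -7 && (!(v > 13)))) && ((!(4*v != -13 || 3*s == -2)) ==> (v <= -7 && (!(v > 13)))) && p == -4 implies it.
Every state satisfying the precondition satisfies the weakest precondition: the implication holds.
Answer: valid


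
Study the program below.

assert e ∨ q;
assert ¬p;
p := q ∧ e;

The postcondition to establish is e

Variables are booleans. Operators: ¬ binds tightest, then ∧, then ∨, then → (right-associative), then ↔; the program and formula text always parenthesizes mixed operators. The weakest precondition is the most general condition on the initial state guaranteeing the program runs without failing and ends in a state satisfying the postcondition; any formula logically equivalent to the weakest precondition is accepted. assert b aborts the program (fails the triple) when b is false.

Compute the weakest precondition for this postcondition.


Working backward. After the program, e must hold.
Before p := q ∧ e: e
Before assert ¬p: (¬p) ∧ e
Before assert e ∨ q: (e ∨ q) ∧ (¬p) ∧ e
Answer: WP = (e ∨ q) ∧ (¬p) ∧ e


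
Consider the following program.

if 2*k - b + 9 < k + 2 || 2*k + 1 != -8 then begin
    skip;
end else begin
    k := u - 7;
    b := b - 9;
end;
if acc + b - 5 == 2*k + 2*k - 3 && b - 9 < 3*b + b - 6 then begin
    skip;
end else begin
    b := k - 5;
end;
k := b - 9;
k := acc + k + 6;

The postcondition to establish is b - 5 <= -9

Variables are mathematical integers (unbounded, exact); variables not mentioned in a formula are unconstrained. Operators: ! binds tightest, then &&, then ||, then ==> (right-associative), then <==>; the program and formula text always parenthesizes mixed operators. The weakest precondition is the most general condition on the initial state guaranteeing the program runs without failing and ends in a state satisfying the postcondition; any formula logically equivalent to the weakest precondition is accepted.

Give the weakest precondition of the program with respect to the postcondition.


Working backward. After the program, the postcondition b - 5 <= -9 must hold; in canonical form it is b <= -4.
Before k := acc + k + 6: b <= -4
Before k := b - 9: b <= -4
Then branch requires b <= -4; else branch requires k <= 1.
Before the if: ((acc + b == 4*k + 2 && 3*b > -3) ==> b <= -4) && ((!(acc + b == 4*k + 2 && 3*b > -3)) ==> k <= 1)
Then branch requires ((acc + b == 4*k + 2 && 3*b > -3) ==> b <= -4) && ((!(acc + b == 4*k + 2 && 3*b > -3)) ==> k <= 1); else branch requires ((acc + b == 4*u - 17 && 3*b > 24) ==> b <= 5) && ((!(acc + b == 4*u - 17 && 3*b > 24)) ==> u <= 8).
Before the if: ((k < b - 7 || 2*k != -9) ==> (((acc + b == 4*k + 2 && 3*b > -3) ==> b <= -4) && ((!(acc + b == 4*k + 2 && 3*b > -3)) ==> k <= 1))) && ((!(k < b - 7 || 2*k != -9)) ==> (((acc + b == 4*u - 17 && 3*b > 24) ==> b <= 5) && ((!(acc + b == 4*u - 17 && 3*b > 24)) ==> u <= 8)))
Answer: WP = ((k < b - 7 || 2*k != -9) ==> (((acc + b == 4*k + 2 && 3*b > -3) ==> b <= -4) && ((!(acc + b == 4*k + 2 && 3*b > -3)) ==> k <= 1))) && ((!(k < b - 7 || 2*k != -9)) ==> (((acc + b == 4*u - 17 && 3*b > 24) ==> b <= 5) && ((!(acc + b == 4*u - 17 && 3*b > 24)) ==> u <= 8)))


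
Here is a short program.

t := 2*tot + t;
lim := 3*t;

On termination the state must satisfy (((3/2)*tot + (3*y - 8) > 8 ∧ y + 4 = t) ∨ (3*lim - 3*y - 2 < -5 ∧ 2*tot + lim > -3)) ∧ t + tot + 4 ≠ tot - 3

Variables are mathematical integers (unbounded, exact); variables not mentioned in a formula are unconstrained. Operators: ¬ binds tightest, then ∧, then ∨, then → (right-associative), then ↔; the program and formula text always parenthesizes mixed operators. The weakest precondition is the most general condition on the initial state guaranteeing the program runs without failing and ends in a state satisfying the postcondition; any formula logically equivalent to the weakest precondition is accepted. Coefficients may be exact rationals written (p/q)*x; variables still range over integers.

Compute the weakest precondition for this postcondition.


Working backward. After the program, the postcondition (((3/2)*tot + (3*y - 8) > 8 ∧ y + 4 = t) ∨ (3*lim - 3*y - 2 < -5 ∧ 2*tot + lim > -3)) ∧ t + tot + 4 ≠ tot - 3 must hold; in canonical form it is (((3/2)*tot + 3*y > 16 ∧ y = t - 4) ∨ (3*lim < 3*y - 3 ∧ lim + 2*tot > -3)) ∧ t ≠ -7.
Before lim := 3*t: (((3/2)*tot + 3*y > 16 ∧ y = t - 4) ∨ (9*t < 3*y - 3 ∧ 3*t + 2*tot > -3)) ∧ t ≠ -7
Before t := 2*tot + t: (((3/2)*tot + 3*y > 16 ∧ y = t + 2*tot - 4) ∨ (9*t + 18*tot < 3*y - 3 ∧ 3*t + 8*tot > -3)) ∧ t + 2*tot ≠ -7
Answer: WP = (((3/2)*tot + 3*y > 16 ∧ y = t + 2*tot - 4) ∨ (9*t + 18*tot < 3*y - 3 ∧ 3*t + 8*tot > -3)) ∧ t + 2*tot ≠ -7


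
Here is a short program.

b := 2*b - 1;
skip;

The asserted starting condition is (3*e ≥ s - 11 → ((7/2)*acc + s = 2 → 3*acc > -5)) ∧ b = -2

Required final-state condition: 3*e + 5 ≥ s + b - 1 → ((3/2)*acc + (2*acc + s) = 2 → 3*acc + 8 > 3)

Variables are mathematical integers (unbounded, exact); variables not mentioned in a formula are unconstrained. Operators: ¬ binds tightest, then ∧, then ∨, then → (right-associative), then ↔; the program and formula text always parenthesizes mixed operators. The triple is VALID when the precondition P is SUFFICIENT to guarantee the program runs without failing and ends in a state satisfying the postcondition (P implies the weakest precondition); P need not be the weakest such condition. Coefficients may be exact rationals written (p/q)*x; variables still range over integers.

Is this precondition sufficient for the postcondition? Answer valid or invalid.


Working backward. After the program, the postcondition 3*e + 5 ≥ s + b - 1 → ((3/2)*acc + (2*acc + s) = 2 → 3*acc + 8 > 3) must hold; in canonical form it is 3*e ≥ b + s - 6 → ((7/2)*acc + s = 2 → 3*acc > -5).
Before skip: 3*e ≥ b + s - 6 → ((7/2)*acc + s = 2 → 3*acc > -5)
Before b := 2*b - 1: 3*e ≥ 2*b + s - 7 → ((7/2)*acc + s = 2 → 3*acc > -5)
The weakest precondition is 3*e ≥ 2*b + s - 7 → ((7/2)*acc + s = 2 → 3*acc > -5).
Check whether (3*e ≥ s - 11 → ((7/2)*acc + s = 2 → 3*acc > -5)) ∧ b = -2 implies it.
Every state satisfying the precondition satisfies the weakest precondition: the implication holds.
Answer: valid


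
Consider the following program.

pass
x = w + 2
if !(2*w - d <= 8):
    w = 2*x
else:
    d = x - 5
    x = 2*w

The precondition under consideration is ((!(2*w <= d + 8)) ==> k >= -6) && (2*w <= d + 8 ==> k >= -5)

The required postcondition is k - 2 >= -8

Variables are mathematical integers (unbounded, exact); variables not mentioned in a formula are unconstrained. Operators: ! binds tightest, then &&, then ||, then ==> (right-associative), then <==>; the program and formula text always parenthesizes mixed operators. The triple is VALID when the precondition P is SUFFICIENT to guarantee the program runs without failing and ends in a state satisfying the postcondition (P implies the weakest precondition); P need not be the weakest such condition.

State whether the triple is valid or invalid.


Working backward. After the program, the postcondition k - 2 >= -8 must hold; in canonical form it is k >= -6.
Then branch requires k >= -6; else branch requires k >= -6.
Before the if: ((!(2*w <= d + 8)) ==> k >= -6) && (2*w <= d + 8 ==> k >= -6)
Before x := w + 2: ((!(2*w <= d + 8)) ==> k >= -6) && (2*w <= d + 8 ==> k >= -6)
Before skip: ((!(2*w <= d + 8)) ==> k >= -6) && (2*w <= d + 8 ==> k >= -6)
The weakest precondition is ((!(2*w <= d + 8)) ==> k >= -6) && (2*w <= d + 8 ==> k >= -6).
Check whether ((!(2*w <= d + 8)) ==> k >= -6) && (2*w <= d + 8 ==> k >= -5) implies it.
Every state satisfying the precondition satisfies the weakest precondition: the implication holds.
Answer: valid
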